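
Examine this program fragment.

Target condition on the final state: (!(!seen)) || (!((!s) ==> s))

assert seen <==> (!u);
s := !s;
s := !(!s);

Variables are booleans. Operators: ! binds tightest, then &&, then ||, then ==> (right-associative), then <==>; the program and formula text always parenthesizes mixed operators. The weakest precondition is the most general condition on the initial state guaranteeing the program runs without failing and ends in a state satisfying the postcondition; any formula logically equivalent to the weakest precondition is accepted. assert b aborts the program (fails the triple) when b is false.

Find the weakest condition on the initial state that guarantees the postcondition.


Working backward. After the program, the postcondition (!(!seen)) || (!((!s) ==> s)) must hold; in canonical form it is seen || (!((!s) ==> s)).
Before s := !(!s): seen || (!((!s) ==> s))
Before s := !s: seen || (!(s ==> (!s)))
Before assert seen <==> (!u): (seen <==> (!u)) && (seen || (!(s ==> (!s))))
Answer: WP = (seen <==> (!u)) && (seen || (!(s ==> (!s))))


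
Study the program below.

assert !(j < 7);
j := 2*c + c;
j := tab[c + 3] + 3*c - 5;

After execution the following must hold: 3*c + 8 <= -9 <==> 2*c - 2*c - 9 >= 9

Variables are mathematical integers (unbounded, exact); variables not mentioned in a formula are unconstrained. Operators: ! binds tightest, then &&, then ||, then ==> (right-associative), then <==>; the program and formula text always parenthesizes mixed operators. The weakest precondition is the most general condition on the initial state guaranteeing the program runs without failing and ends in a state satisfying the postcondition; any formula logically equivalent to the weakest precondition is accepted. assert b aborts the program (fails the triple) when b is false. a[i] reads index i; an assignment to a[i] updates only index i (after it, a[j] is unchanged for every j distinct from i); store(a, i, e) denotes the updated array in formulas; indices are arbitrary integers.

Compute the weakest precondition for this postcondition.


Working backward. After the program, the postcondition 3*c + 8 <= -9 <==> 2*c - 2*c - 9 >= 9 must hold; in canonical form it is !(3*c <= -17).
Before j := tab[c + 3] + 3*c - 5: !(3*c <= -17)
Before j := 2*c + c: !(3*c <= -17)
Before assert !(j < 7): (!(j < 7)) && (!(3*c <= -17))
Answer: WP = (!(j < 7)) && (!(3*c <= -17))


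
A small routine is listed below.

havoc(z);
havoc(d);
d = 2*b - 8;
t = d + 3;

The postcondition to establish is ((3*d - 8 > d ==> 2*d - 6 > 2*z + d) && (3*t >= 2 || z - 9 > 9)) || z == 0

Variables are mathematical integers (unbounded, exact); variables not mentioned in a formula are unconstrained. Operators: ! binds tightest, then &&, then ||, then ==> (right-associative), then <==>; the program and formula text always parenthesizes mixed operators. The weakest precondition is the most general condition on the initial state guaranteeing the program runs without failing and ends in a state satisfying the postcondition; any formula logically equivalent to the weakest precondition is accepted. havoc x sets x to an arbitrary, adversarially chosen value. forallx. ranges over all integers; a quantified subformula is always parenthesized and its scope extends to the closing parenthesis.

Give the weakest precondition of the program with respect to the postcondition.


Working backward. After the program, the postcondition ((3*d - 8 > d ==> 2*d - 6 > 2*z + d) && (3*t >= 2 || z - 9 > 9)) || z == 0 must hold; in canonical form it is ((2*d > 8 ==> d > 2*z + 6) && (3*t >= 2 || z > 18)) || z == 0.
Before t := d + 3: ((2*d > 8 ==> d > 2*z + 6) && (3*d >= -7 || z > 18)) || z == 0
Before d := 2*b - 8: ((4*b > 24 ==> 2*b > 2*z + 14) && (6*b >= 17 || z > 18)) || z == 0
Before havoc d: ((4*b > 24 ==> 2*b > 2*z + 14) && (6*b >= 17 || z > 18)) || z == 0
Before havoc z: forall z_1. (((4*b > 24 ==> 2*b > 2*z_1 + 14) && (6*b >= 17 || z_1 > 18)) || z_1 == 0)
Answer: WP = forall z_1. (((4*b > 24 ==> 2*b > 2*z_1 + 14) && (6*b >= 17 || z_1 > 18)) || z_1 == 0)


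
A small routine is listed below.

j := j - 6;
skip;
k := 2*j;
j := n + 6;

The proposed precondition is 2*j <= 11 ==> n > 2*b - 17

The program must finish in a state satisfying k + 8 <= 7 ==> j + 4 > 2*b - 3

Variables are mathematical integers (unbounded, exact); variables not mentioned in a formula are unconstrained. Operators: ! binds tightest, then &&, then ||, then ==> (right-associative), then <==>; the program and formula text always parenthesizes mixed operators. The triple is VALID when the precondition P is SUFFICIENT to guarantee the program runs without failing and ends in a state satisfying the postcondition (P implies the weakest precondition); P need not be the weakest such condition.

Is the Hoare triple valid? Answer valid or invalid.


Working backward. After the program, the postcondition k + 8 <= 7 ==> j + 4 > 2*b - 3 must hold; in canonical form it is k <= -1 ==> j > 2*b - 7.
Before j := n + 6: k <= -1 ==> n > 2*b - 13
Before k := 2*j: 2*j <= -1 ==> n > 2*b - 13
Before skip: 2*j <= -1 ==> n > 2*b - 13
Before j := j - 6: 2*j <= 11 ==> n > 2*b - 13
The weakest precondition is 2*j <= 11 ==> n > 2*b - 13.
Check whether 2*j <= 11 ==> n > 2*b - 17 implies it.
Countermodel: at the initial state b = 7, j = 5, n = 1, the precondition holds but the weakest precondition fails.
Answer: invalid


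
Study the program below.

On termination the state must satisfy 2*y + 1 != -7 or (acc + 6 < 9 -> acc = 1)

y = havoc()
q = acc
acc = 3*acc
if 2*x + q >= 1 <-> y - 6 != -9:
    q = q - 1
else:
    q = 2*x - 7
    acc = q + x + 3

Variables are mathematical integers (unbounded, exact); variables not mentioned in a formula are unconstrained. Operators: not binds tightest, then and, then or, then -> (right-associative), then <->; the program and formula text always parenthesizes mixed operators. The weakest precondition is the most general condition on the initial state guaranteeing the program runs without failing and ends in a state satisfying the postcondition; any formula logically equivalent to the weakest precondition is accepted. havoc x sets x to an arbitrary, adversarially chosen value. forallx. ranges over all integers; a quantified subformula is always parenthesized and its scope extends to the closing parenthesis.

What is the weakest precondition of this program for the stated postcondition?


Working backward. After the program, the postcondition 2*y + 1 != -7 or (acc + 6 < 9 -> acc = 1) must hold; in canonical form it is 2*y != -8 or (acc < 3 -> acc = 1).
Then branch requires 2*y != -8 or (acc < 3 -> acc = 1); else branch requires 2*y != -8 or (3*x < 7 -> 3*x = 5).
Before the if: ((q + 2*x >= 1 <-> y != -3) -> (2*y != -8 or (acc < 3 -> acc = 1))) and ((not (q + 2*x >= 1 <-> y != -3)) -> (2*y != -8 or (3*x < 7 -> 3*x = 5)))
Before acc := 3*acc: ((q + 2*x >= 1 <-> y != -3) -> (2*y != -8 or (3*acc < 3 -> 3*acc = 1))) and ((not (q + 2*x >= 1 <-> y != -3)) -> (2*y != -8 or (3*x < 7 -> 3*x = 5)))
Before q := acc: ((acc + 2*x >= 1 <-> y != -3) -> (2*y != -8 or (3*acc < 3 -> 3*acc = 1))) and ((not (acc + 2*x >= 1 <-> y != -3)) -> (2*y != -8 or (3*x < 7 -> 3*x = 5)))
Before havoc y: forall y_1. (((acc + 2*x >= 1 <-> y_1 != -3) -> (2*y_1 != -8 or (3*acc < 3 -> 3*acc = 1))) and ((not (acc + 2*x >= 1 <-> y_1 != -3)) -> (2*y_1 != -8 or (3*x < 7 -> 3*x = 5))))
Answer: WP = forall y_1. (((acc + 2*x >= 1 <-> y_1 != -3) -> (2*y_1 != -8 or (3*acc < 3 -> 3*acc = 1))) and ((not (acc + 2*x >= 1 <-> y_1 != -3)) -> (2*y_1 != -8 or (3*x < 7 -> 3*x = 5))))


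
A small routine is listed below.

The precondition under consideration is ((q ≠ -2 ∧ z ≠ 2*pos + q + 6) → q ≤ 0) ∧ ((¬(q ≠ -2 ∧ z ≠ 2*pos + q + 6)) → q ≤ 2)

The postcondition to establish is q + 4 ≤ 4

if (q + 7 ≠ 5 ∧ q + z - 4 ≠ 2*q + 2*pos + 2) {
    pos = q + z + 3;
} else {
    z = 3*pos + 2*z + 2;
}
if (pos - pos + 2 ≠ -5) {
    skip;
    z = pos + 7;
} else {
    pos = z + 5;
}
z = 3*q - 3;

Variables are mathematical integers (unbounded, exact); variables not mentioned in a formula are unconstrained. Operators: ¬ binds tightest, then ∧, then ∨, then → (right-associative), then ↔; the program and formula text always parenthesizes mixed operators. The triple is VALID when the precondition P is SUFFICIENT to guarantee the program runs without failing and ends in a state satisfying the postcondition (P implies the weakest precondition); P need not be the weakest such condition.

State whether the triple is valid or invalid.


Working backward. After the program, the postcondition q + 4 ≤ 4 must hold; in canonical form it is q ≤ 0.
Before z := 3*q - 3: q ≤ 0
Then branch requires q ≤ 0; else branch requires q ≤ 0.
Before the if: q ≤ 0
Then branch requires q ≤ 0; else branch requires q ≤ 0.
Before the if: ((q ≠ -2 ∧ z ≠ 2*pos + q + 6) → q ≤ 0) ∧ ((¬(q ≠ -2 ∧ z ≠ 2*pos + q + 6)) → q ≤ 0)
The weakest precondition is ((q ≠ -2 ∧ z ≠ 2*pos + q + 6) → q ≤ 0) ∧ ((¬(q ≠ -2 ∧ z ≠ 2*pos + q + 6)) → q ≤ 0).
Check whether ((q ≠ -2 ∧ z ≠ 2*pos + q + 6) → q ≤ 0) ∧ ((¬(q ≠ -2 ∧ z ≠ 2*pos + q + 6)) → q ≤ 2) implies it.
Countermodel: at the initial state pos = 0, q = 1, z = 7, the precondition holds but the weakest precondition fails.
Answer: invalid


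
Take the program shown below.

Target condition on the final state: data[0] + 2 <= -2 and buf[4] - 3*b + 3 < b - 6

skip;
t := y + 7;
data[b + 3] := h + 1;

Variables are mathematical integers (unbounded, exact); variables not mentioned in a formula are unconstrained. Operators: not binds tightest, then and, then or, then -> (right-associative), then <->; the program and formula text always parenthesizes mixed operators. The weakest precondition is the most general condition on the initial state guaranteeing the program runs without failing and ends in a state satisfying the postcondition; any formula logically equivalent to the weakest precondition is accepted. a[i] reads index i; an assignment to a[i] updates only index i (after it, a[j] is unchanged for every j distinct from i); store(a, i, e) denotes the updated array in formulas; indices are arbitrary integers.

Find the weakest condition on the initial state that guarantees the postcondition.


Working backward. After the program, the postcondition data[0] + 2 <= -2 and buf[4] - 3*b + 3 < b - 6 must hold; in canonical form it is data[0] <= -4 and buf[4] < 4*b - 9.
Before data[b + 3] := h + 1: store(data, b + 3, h + 1)[0] <= -4 and buf[4] < 4*b - 9
Before t := y + 7: store(data, b + 3, h + 1)[0] <= -4 and buf[4] < 4*b - 9
Before skip: store(data, b + 3, h + 1)[0] <= -4 and buf[4] < 4*b - 9
Answer: WP = store(data, b + 3, h + 1)[0] <= -4 and buf[4] < 4*b - 9


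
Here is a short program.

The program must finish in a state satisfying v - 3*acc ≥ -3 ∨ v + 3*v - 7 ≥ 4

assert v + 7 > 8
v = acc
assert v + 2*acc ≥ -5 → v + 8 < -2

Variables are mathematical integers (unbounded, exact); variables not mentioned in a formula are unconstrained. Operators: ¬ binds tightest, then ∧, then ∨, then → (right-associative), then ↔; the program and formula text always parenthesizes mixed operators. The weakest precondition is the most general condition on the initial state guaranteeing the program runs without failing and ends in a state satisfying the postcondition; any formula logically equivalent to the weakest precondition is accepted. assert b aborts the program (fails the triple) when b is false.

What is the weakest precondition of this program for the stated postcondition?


Working backward. After the program, the postcondition v - 3*acc ≥ -3 ∨ v + 3*v - 7 ≥ 4 must hold; in canonical form it is v ≥ 3*acc - 3 ∨ 4*v ≥ 11.
Before assert v + 2*acc ≥ -5 → v + 8 < -2: (2*acc + v ≥ -5 → v < -10) ∧ (v ≥ 3*acc - 3 ∨ 4*v ≥ 11)
Before v := acc: (3*acc ≥ -5 → acc < -10) ∧ (2*acc ≤ 3 ∨ 4*acc ≥ 11)
Before assert v + 7 > 8: v > 1 ∧ (3*acc ≥ -5 → acc < -10) ∧ (2*acc ≤ 3 ∨ 4*acc ≥ 11)
Answer: WP = v > 1 ∧ (3*acc ≥ -5 → acc < -10) ∧ (2*acc ≤ 3 ∨ 4*acc ≥ 11)


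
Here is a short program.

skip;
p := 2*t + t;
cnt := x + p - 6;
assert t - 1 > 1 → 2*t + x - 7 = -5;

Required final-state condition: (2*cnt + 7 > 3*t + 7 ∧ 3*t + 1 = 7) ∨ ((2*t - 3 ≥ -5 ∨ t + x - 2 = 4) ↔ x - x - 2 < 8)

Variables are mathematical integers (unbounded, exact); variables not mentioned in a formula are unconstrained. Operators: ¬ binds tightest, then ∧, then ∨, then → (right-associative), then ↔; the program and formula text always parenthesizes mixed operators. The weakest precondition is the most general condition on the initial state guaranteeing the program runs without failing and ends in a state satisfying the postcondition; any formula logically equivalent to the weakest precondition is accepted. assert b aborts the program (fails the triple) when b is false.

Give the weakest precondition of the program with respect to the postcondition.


Working backward. After the program, the postcondition (2*cnt + 7 > 3*t + 7 ∧ 3*t + 1 = 7) ∨ ((2*t - 3 ≥ -5 ∨ t + x - 2 = 4) ↔ x - x - 2 < 8) must hold; in canonical form it is (2*cnt > 3*t ∧ 3*t = 6) ∨ 2*t ≥ -2 ∨ t + x = 6.
Before assert t - 1 > 1 → 2*t + x - 7 = -5: (t > 2 → 2*t + x = 2) ∧ ((2*cnt > 3*t ∧ 3*t = 6) ∨ 2*t ≥ -2 ∨ t + x = 6)
Before cnt := x + p - 6: (t > 2 → 2*t + x = 2) ∧ ((2*p + 2*x > 3*t + 12 ∧ 3*t = 6) ∨ 2*t ≥ -2 ∨ t + x = 6)
Before p := 2*t + t: (t > 2 → 2*t + x = 2) ∧ ((3*t + 2*x > 12 ∧ 3*t = 6) ∨ 2*t ≥ -2 ∨ t + x = 6)
Before skip: (t > 2 → 2*t + x = 2) ∧ ((3*t + 2*x > 12 ∧ 3*t = 6) ∨ 2*t ≥ -2 ∨ t + x = 6)
Answer: WP = (t > 2 → 2*t + x = 2) ∧ ((3*t + 2*x > 12 ∧ 3*t = 6) ∨ 2*t ≥ -2 ∨ t + x = 6)


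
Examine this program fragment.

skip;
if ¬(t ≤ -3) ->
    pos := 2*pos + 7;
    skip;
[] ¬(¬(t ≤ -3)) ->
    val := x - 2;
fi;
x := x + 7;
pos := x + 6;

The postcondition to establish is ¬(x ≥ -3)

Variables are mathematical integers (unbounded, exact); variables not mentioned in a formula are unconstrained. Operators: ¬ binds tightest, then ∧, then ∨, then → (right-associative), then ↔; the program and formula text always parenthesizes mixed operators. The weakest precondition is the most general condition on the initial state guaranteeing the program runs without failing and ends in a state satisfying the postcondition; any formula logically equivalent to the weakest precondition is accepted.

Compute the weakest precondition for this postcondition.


Working backward. After the program, ¬(x ≥ -3) must hold.
Before pos := x + 6: ¬(x ≥ -3)
Before x := x + 7: ¬(x ≥ -10)
Then branch requires ¬(x ≥ -10); else branch requires ¬(x ≥ -10).
Before the if: ((¬(t ≤ -3)) → (¬(x ≥ -10))) ∧ (t ≤ -3 → (¬(x ≥ -10)))
Before skip: ((¬(t ≤ -3)) → (¬(x ≥ -10))) ∧ (t ≤ -3 → (¬(x ≥ -10)))
Answer: WP = ((¬(t ≤ -3)) → (¬(x ≥ -10))) ∧ (t ≤ -3 → (¬(x ≥ -10)))


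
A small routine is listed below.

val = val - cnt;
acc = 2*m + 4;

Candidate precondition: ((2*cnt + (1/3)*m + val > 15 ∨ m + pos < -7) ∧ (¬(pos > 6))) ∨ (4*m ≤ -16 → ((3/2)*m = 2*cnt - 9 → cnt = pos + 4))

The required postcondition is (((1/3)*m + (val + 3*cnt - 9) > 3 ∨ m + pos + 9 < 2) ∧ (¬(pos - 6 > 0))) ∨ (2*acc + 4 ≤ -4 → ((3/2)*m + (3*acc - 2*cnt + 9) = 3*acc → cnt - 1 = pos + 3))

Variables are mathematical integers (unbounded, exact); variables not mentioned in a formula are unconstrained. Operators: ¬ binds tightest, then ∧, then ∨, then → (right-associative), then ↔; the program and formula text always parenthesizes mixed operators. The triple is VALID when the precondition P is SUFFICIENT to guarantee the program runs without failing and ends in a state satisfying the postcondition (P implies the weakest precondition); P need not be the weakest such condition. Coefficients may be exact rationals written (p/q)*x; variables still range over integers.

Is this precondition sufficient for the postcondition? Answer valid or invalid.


Working backward. After the program, the postcondition (((1/3)*m + (val + 3*cnt - 9) > 3 ∨ m + pos + 9 < 2) ∧ (¬(pos - 6 > 0))) ∨ (2*acc + 4 ≤ -4 → ((3/2)*m + (3*acc - 2*cnt + 9) = 3*acc → cnt - 1 = pos + 3)) must hold; in canonical form it is ((3*cnt + (1/3)*m + val > 12 ∨ m + pos < -7) ∧ (¬(pos > 6))) ∨ (2*acc ≤ -8 → ((3/2)*m = 2*cnt - 9 → cnt = pos + 4)).
Before acc := 2*m + 4: ((3*cnt + (1/3)*m + val > 12 ∨ m + pos < -7) ∧ (¬(pos > 6))) ∨ (4*m ≤ -16 → ((3/2)*m = 2*cnt - 9 → cnt = pos + 4))
Before val := val - cnt: ((2*cnt + (1/3)*m + val > 12 ∨ m + pos < -7) ∧ (¬(pos > 6))) ∨ (4*m ≤ -16 → ((3/2)*m = 2*cnt - 9 → cnt = pos + 4))
The weakest precondition is ((2*cnt + (1/3)*m + val > 12 ∨ m + pos < -7) ∧ (¬(pos > 6))) ∨ (4*m ≤ -16 → ((3/2)*m = 2*cnt - 9 → cnt = pos + 4)).
Check whether ((2*cnt + (1/3)*m + val > 15 ∨ m + pos < -7) ∧ (¬(pos > 6))) ∨ (4*m ≤ -16 → ((3/2)*m = 2*cnt - 9 → cnt = pos + 4)) implies it.
Every state satisfying the precondition satisfies the weakest precondition: the implication holds.
Answer: valid


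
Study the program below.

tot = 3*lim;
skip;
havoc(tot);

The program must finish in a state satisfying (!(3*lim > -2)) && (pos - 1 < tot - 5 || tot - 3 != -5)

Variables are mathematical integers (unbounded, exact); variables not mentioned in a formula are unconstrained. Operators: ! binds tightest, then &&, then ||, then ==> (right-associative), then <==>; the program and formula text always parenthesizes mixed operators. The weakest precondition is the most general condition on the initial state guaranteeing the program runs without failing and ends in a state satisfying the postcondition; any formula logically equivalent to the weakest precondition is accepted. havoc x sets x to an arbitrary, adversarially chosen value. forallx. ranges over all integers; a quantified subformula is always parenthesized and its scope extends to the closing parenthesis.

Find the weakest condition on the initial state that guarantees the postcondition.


Working backward. After the program, the postcondition (!(3*lim > -2)) && (pos - 1 < tot - 5 || tot - 3 != -5) must hold; in canonical form it is (!(3*lim > -2)) && (pos < tot - 4 || tot != -2).
Before havoc tot: forall tot_1. ((!(3*lim > -2)) && (pos < tot_1 - 4 || tot_1 != -2))
Before skip: forall tot_1. ((!(3*lim > -2)) && (pos < tot_1 - 4 || tot_1 != -2))
Before tot := 3*lim: forall tot_1. ((!(3*lim > -2)) && (pos < tot_1 - 4 || tot_1 != -2))
Answer: WP = forall tot_1. ((!(3*lim > -2)) && (pos < tot_1 - 4 || tot_1 != -2))


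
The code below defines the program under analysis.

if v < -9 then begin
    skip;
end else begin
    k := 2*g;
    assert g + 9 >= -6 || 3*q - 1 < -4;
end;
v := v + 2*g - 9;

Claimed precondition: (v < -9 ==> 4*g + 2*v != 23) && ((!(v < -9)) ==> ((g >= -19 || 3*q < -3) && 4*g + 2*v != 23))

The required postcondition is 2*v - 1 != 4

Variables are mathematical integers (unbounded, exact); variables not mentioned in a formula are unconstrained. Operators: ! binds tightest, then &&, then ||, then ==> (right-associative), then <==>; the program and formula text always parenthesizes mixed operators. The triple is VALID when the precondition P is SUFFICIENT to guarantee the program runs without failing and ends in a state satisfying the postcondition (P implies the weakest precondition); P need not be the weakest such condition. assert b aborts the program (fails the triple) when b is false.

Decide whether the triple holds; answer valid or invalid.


Working backward. After the program, the postcondition 2*v - 1 != 4 must hold; in canonical form it is 2*v != 5.
Before v := v + 2*g - 9: 4*g + 2*v != 23
Then branch requires 4*g + 2*v != 23; else branch requires (g >= -15 || 3*q < -3) && 4*g + 2*v != 23.
Before the if: (v < -9 ==> 4*g + 2*v != 23) && ((!(v < -9)) ==> ((g >= -15 || 3*q < -3) && 4*g + 2*v != 23))
The weakest precondition is (v < -9 ==> 4*g + 2*v != 23) && ((!(v < -9)) ==> ((g >= -15 || 3*q < -3) && 4*g + 2*v != 23)).
Check whether (v < -9 ==> 4*g + 2*v != 23) && ((!(v < -9)) ==> ((g >= -19 || 3*q < -3) && 4*g + 2*v != 23)) implies it.
Countermodel: at the initial state g = -16, q = -1, v = 0, the precondition holds but the weakest precondition fails.
Answer: invalid


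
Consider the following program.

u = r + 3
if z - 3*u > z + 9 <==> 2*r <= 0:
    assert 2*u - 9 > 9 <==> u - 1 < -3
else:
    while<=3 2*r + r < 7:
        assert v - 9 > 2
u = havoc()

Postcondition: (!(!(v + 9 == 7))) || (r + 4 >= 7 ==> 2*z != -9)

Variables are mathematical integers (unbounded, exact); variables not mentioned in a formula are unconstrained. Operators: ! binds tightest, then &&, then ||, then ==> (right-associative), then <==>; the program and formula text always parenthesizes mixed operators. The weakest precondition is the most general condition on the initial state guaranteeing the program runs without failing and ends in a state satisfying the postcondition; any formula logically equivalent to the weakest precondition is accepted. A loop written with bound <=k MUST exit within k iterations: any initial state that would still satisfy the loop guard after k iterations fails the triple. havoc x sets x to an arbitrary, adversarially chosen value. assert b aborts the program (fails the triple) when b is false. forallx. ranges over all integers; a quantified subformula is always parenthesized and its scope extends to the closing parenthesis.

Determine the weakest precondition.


Working backward. After the program, the postcondition (!(!(v + 9 == 7))) || (r + 4 >= 7 ==> 2*z != -9) must hold; in canonical form it is v == -2 || (r >= 3 ==> 2*z != -9).
Before havoc u: v == -2 || (r >= 3 ==> 2*z != -9)
Then branch requires (2*u > 18 <==> u < -2) && (v == -2 || (r >= 3 ==> 2*z != -9)); else branch requires (3*r < 7 ==> (v > 11 && (3*r < 7 ==> (v > 11 && (3*r < 7 ==> (v > 11 && (!(3*r < 7)) && (v == -2 || (r >= 3 ==> 2*z != -9)))) && ((!(3*r < 7)) ==> (v == -2 || (r >= 3 ==> 2*z != -9))))) && ((!(3*r < 7)) ==> (v == -2 || (r >= 3 ==> 2*z != -9))))) && ((!(3*r < 7)) ==> (v == -2 || (r >= 3 ==> 2*z != -9))).
Before the if: ((3*u < -9 <==> 2*r <= 0) ==> ((2*u > 18 <==> u < -2) && (v == -2 || (r >= 3 ==> 2*z != -9)))) && ((!(3*u < -9 <==> 2*r <= 0)) ==> ((3*r < 7 ==> (v > 11 && (3*r < 7 ==> (v > 11 && (3*r < 7 ==> (v > 11 && (!(3*r < 7)) && (v == -2 || (r >= 3 ==> 2*z != -9)))) && ((!(3*r < 7)) ==> (v == -2 || (r >= 3 ==> 2*z != -9))))) && ((!(3*r < 7)) ==> (v == -2 || (r >= 3 ==> 2*z != -9))))) && ((!(3*r < 7)) ==> (v == -2 || (r >= 3 ==> 2*z != -9)))))
Before u := r + 3: ((3*r < -18 <==> 2*r <= 0) ==> ((2*r > 12 <==> r < -5) && (v == -2 || (r >= 3 ==> 2*z != -9)))) && ((!(3*r < -18 <==> 2*r <= 0)) ==> ((3*r < 7 ==> (v > 11 && (3*r < 7 ==> (v > 11 && (3*r < 7 ==> (v > 11 && (!(3*r < 7)) && (v == -2 || (r >= 3 ==> 2*z != -9)))) && ((!(3*r < 7)) ==> (v == -2 || (r >= 3 ==> 2*z != -9))))) && ((!(3*r < 7)) ==> (v == -2 || (r >= 3 ==> 2*z != -9))))) && ((!(3*r < 7)) ==> (v == -2 || (r >= 3 ==> 2*z != -9)))))
Answer: WP = ((3*r < -18 <==> 2*r <= 0) ==> ((2*r > 12 <==> r < -5) && (v == -2 || (r >= 3 ==> 2*z != -9)))) && ((!(3*r < -18 <==> 2*r <= 0)) ==> ((3*r < 7 ==> (v > 11 && (3*r < 7 ==> (v > 11 && (3*r < 7 ==> (v > 11 && (!(3*r < 7)) && (v == -2 || (r >= 3 ==> 2*z != -9)))) && ((!(3*r < 7)) ==> (v == -2 || (r >= 3 ==> 2*z != -9))))) && ((!(3*r < 7)) ==> (v == -2 || (r >= 3 ==> 2*z != -9))))) && ((!(3*r < 7)) ==> (v == -2 || (r >= 3 ==> 2*z != -9)))))


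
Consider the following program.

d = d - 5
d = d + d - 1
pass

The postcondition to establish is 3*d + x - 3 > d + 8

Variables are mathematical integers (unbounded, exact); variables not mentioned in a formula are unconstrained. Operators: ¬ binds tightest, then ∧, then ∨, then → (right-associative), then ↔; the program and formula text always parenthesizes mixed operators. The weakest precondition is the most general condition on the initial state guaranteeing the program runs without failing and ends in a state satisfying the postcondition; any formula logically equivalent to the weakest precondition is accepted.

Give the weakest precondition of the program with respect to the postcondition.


Working backward. After the program, the postcondition 3*d + x - 3 > d + 8 must hold; in canonical form it is 2*d + x > 11.
Before skip: 2*d + x > 11
Before d := d + d - 1: 4*d + x > 13
Before d := d - 5: 4*d + x > 33
Answer: WP = 4*d + x > 33


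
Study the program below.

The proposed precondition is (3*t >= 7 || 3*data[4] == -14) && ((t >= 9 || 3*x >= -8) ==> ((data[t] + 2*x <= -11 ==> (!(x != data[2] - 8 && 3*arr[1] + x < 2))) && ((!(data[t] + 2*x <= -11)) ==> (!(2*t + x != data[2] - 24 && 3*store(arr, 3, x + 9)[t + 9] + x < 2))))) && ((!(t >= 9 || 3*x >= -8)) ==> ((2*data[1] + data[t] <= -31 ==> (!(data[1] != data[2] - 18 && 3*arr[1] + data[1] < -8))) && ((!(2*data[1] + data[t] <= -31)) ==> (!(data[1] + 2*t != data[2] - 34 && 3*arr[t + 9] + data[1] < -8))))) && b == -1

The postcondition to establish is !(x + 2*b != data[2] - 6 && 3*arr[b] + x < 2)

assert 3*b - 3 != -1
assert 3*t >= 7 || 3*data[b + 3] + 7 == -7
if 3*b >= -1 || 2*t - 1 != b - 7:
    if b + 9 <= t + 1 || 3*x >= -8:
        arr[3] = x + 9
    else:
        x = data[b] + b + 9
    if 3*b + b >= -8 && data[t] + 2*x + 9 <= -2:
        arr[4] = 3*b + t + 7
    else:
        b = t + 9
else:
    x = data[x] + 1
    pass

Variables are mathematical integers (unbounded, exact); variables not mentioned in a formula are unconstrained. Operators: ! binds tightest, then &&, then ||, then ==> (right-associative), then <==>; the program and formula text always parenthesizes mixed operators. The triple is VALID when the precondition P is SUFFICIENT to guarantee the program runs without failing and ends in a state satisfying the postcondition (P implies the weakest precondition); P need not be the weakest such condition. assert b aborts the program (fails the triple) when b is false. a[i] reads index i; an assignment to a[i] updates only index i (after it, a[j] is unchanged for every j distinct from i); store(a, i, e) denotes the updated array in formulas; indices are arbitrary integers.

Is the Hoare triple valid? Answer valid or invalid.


Working backward. After the program, the postcondition !(x + 2*b != data[2] - 6 && 3*arr[b] + x < 2) must hold; in canonical form it is !(2*b + x != data[2] - 6 && 3*arr[b] + x < 2).
Then branch requires ((b <= t - 8 || 3*x >= -8) ==> (((4*b >= -8 && data[t] + 2*x <= -11) ==> (!(2*b + x != data[2] - 6 && 3*store(store(arr, 3, x + 9), 4, 3*b + t + 7)[b] + x < 2))) && ((!(4*b >= -8 && data[t] + 2*x <= -11)) ==> (!(2*t + x != data[2] - 24 && 3*store(arr, 3, x + 9)[t + 9] + x < 2))))) && ((!(b <= t - 8 || 3*x >= -8)) ==> (((4*b >= -8 && 2*data[b] + data[t] + 2*b <= -29) ==> (!(data[b] + 3*b != data[2] - 15 && data[b] + 3*store(arr, 4, 3*b + t + 7)[b] + b < -7))) && ((!(4*b >= -8 && 2*data[b] + data[t] + 2*b <= -29)) ==> (!(data[b] + b + 2*t != data[2] - 33 && 3*arr[t + 9] + data[b] + b < -7))))); else branch requires !(data[x] + 2*b != data[2] - 7 && 3*arr[b] + data[x] < 1).
Before the if: ((3*b >= -1 || 2*t != b - 6) ==> (((b <= t - 8 || 3*x >= -8) ==> (((4*b >= -8 && data[t] + 2*x <= -11) ==> (!(2*b + x != data[2] - 6 && 3*store(store(arr, 3, x + 9), 4, 3*b + t + 7)[b] + x < 2))) && ((!(4*b >= -8 && data[t] + 2*x <= -11)) ==> (!(2*t + x != data[2] - 24 && 3*store(arr, 3, x + 9)[t + 9] + x < 2))))) && ((!(b <= t - 8 || 3*x >= -8)) ==> (((4*b >= -8 && 2*data[b] + data[t] + 2*b <= -29) ==> (!(data[b] + 3*b != data[2] - 15 && data[b] + 3*store(arr, 4, 3*b + t + 7)[b] + b < -7))) && ((!(4*b >= -8 && 2*data[b] + data[t] + 2*b <= -29)) ==> (!(data[b] + b + 2*t != data[2] - 33 && 3*arr[t + 9] + data[b] + b < -7))))))) && ((!(3*b >= -1 || 2*t != b - 6)) ==> (!(data[x] + 2*b != data[2] - 7 && 3*arr[b] + data[x] < 1)))
Before assert 3*t >= 7 || 3*data[b + 3] + 7 == -7: (3*t >= 7 || 3*data[b + 3] == -14) && ((3*b >= -1 || 2*t != b - 6) ==> (((b <= t - 8 || 3*x >= -8) ==> (((4*b >= -8 && data[t] + 2*x <= -11) ==> (!(2*b + x != data[2] - 6 && 3*store(store(arr, 3, x + 9), 4, 3*b + t + 7)[b] + x < 2))) && ((!(4*b >= -8 && data[t] + 2*x <= -11)) ==> (!(2*t + x != data[2] - 24 && 3*store(arr, 3, x + 9)[t + 9] + x < 2))))) && ((!(b <= t - 8 || 3*x >= -8)) ==> (((4*b >= -8 && 2*data[b] + data[t] + 2*b <= -29) ==> (!(data[b] + 3*b != data[2] - 15 && data[b] + 3*store(arr, 4, 3*b + t + 7)[b] + b < -7))) && ((!(4*b >= -8 && 2*data[b] + data[t] + 2*b <= -29)) ==> (!(data[b] + b + 2*t != data[2] - 33 && 3*arr[t + 9] + data[b] + b < -7))))))) && ((!(3*b >= -1 || 2*t != b - 6)) ==> (!(data[x] + 2*b != data[2] - 7 && 3*arr[b] + data[x] < 1)))
Before assert 3*b - 3 != -1: 3*b != 2 && (3*t >= 7 || 3*data[b + 3] == -14) && ((3*b >= -1 || 2*t != b - 6) ==> (((b <= t - 8 || 3*x >= -8) ==> (((4*b >= -8 && data[t] + 2*x <= -11) ==> (!(2*b + x != data[2] - 6 && 3*store(store(arr, 3, x + 9), 4, 3*b + t + 7)[b] + x < 2))) && ((!(4*b >= -8 && data[t] + 2*x <= -11)) ==> (!(2*t + x != data[2] - 24 && 3*store(arr, 3, x + 9)[t + 9] + x < 2))))) && ((!(b <= t - 8 || 3*x >= -8)) ==> (((4*b >= -8 && 2*data[b] + data[t] + 2*b <= -29) ==> (!(data[b] + 3*b != data[2] - 15 && data[b] + 3*store(arr, 4, 3*b + t + 7)[b] + b < -7))) && ((!(4*b >= -8 && 2*data[b] + data[t] + 2*b <= -29)) ==> (!(data[b] + b + 2*t != data[2] - 33 && 3*arr[t + 9] + data[b] + b < -7))))))) && ((!(3*b >= -1 || 2*t != b - 6)) ==> (!(data[x] + 2*b != data[2] - 7 && 3*arr[b] + data[x] < 1)))
The weakest precondition is 3*b != 2 && (3*t >= 7 || 3*data[b + 3] == -14) && ((3*b >= -1 || 2*t != b - 6) ==> (((b <= t - 8 || 3*x >= -8) ==> (((4*b >= -8 && data[t] + 2*x <= -11) ==> (!(2*b + x != data[2] - 6 && 3*store(store(arr, 3, x + 9), 4, 3*b + t + 7)[b] + x < 2))) && ((!(4*b >= -8 && data[t] + 2*x <= -11)) ==> (!(2*t + x != data[2] - 24 && 3*store(arr, 3, x + 9)[t + 9] + x < 2))))) && ((!(b <= t - 8 || 3*x >= -8)) ==> (((4*b >= -8 && 2*data[b] + data[t] + 2*b <= -29) ==> (!(data[b] + 3*b != data[2] - 15 && data[b] + 3*store(arr, 4, 3*b + t + 7)[b] + b < -7))) && ((!(4*b >= -8 && 2*data[b] + data[t] + 2*b <= -29)) ==> (!(data[b] + b + 2*t != data[2] - 33 && 3*arr[t + 9] + data[b] + b < -7))))))) && ((!(3*b >= -1 || 2*t != b - 6)) ==> (!(data[x] + 2*b != data[2] - 7 && 3*arr[b] + data[x] < 1))).
Check whether (3*t >= 7 || 3*data[4] == -14) && ((t >= 9 || 3*x >= -8) ==> ((data[t] + 2*x <= -11 ==> (!(x != data[2] - 8 && 3*arr[1] + x < 2))) && ((!(data[t] + 2*x <= -11)) ==> (!(2*t + x != data[2] - 24 && 3*store(arr, 3, x + 9)[t + 9] + x < 2))))) && ((!(t >= 9 || 3*x >= -8)) ==> ((2*data[1] + data[t] <= -31 ==> (!(data[1] != data[2] - 18 && 3*arr[1] + data[1] < -8))) && ((!(2*data[1] + data[t] <= -31)) ==> (!(data[1] + 2*t != data[2] - 34 && 3*arr[t + 9] + data[1] < -8))))) && b == -1 implies it.
Countermodel: at the initial state arr = {[-3] = 8, [-1] = -4817, [1] = 8, [2] = 8, [3] = 8, [4] = 8, [5] = 8, [14] = 20344, elsewhere 8}, b = -1, data = {[-3] = 4, [-1] = 14444, [1] = 27727, [2] = 0, [3] = 4, [4] = 4, [5] = -28915, [14] = 4, elsewhere 4}, t = 5, x = -3, the precondition holds but the weakest precondition fails.
Answer: invalid


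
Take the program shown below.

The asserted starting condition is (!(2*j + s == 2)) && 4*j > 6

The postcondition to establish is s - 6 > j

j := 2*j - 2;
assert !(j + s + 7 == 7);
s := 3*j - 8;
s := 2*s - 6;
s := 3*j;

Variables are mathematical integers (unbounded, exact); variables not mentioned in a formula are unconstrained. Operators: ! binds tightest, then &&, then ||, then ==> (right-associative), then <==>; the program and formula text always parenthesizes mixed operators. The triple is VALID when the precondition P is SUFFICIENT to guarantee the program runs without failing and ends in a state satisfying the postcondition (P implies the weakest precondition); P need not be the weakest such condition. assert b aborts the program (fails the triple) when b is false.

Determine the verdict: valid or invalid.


Working backward. After the program, the postcondition s - 6 > j must hold; in canonical form it is s > j + 6.
Before s := 3*j: 2*j > 6
Before s := 2*s - 6: 2*j > 6
Before s := 3*j - 8: 2*j > 6
Before assert !(j + s + 7 == 7): (!(j + s == 0)) && 2*j > 6
Before j := 2*j - 2: (!(2*j + s == 2)) && 4*j > 10
The weakest precondition is (!(2*j + s == 2)) && 4*j > 10.
Check whether (!(2*j + s == 2)) && 4*j > 6 implies it.
Countermodel: at the initial state j = 2, s = -1, the precondition holds but the weakest precondition fails.
Answer: invalid


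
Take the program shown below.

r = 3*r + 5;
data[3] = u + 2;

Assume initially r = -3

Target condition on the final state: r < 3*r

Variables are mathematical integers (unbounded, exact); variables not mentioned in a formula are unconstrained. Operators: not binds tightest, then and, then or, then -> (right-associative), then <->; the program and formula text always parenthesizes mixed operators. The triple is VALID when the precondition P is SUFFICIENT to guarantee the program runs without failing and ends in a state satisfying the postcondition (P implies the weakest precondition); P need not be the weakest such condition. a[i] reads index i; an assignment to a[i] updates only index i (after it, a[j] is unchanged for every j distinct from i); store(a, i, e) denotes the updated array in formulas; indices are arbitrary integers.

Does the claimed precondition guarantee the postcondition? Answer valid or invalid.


Working backward. After the program, the postcondition r < 3*r must hold; in canonical form it is 2*r > 0.
Before data[3] := u + 2: 2*r > 0
Before r := 3*r + 5: 6*r > -10
The weakest precondition is 6*r > -10.
Check whether r = -3 implies it.
Countermodel: at the initial state r = -3, the precondition holds but the weakest precondition fails.
Answer: invalid


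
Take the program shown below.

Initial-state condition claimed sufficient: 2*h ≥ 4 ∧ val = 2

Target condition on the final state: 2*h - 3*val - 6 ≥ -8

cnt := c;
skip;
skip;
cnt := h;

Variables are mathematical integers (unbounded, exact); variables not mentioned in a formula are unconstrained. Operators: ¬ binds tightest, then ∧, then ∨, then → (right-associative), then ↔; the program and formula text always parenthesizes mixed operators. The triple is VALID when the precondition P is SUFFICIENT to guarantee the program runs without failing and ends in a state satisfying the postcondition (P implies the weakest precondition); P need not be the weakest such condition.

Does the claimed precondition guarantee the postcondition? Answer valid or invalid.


Working backward. After the program, the postcondition 2*h - 3*val - 6 ≥ -8 must hold; in canonical form it is 2*h ≥ 3*val - 2.
Before cnt := h: 2*h ≥ 3*val - 2
Before skip: 2*h ≥ 3*val - 2
Before skip: 2*h ≥ 3*val - 2
Before cnt := c: 2*h ≥ 3*val - 2
The weakest precondition is 2*h ≥ 3*val - 2.
Check whether 2*h ≥ 4 ∧ val = 2 implies it.
Every state satisfying the precondition satisfies the weakest precondition: the implication holds.
Answer: valid


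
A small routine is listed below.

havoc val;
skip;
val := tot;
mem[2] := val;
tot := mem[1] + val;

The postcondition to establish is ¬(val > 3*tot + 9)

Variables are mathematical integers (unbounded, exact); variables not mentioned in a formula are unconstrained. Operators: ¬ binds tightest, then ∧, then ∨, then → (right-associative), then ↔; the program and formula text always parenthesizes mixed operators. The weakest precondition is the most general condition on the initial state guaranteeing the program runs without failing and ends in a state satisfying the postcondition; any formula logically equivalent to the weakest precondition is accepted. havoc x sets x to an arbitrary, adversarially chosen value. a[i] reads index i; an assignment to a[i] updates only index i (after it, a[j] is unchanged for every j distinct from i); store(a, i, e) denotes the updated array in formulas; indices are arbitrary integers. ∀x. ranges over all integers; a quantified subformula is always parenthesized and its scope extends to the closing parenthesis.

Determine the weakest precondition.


Working backward. After the program, ¬(val > 3*tot + 9) must hold.
Before tot := mem[1] + val: ¬(3*mem[1] + 2*val < -9)
Before mem[2] := val: ¬(3*mem[1] + 2*val < -9)
Before val := tot: ¬(3*mem[1] + 2*tot < -9)
Before skip: ¬(3*mem[1] + 2*tot < -9)
Before havoc val: ¬(3*mem[1] + 2*tot < -9)
Answer: WP = ¬(3*mem[1] + 2*tot < -9)


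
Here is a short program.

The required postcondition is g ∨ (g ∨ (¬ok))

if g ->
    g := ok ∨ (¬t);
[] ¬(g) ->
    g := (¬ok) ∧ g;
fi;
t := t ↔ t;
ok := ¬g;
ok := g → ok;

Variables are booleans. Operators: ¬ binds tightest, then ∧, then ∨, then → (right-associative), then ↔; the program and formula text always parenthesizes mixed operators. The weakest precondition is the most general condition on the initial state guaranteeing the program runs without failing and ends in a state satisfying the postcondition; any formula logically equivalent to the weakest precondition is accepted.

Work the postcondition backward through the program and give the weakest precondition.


Working backward. After the program, the postcondition g ∨ (g ∨ (¬ok)) must hold; in canonical form it is g ∨ (¬ok).
Before ok := g → ok: g ∨ (¬(g → ok))
Before ok := ¬g: g ∨ (¬(g → (¬g)))
Before t := t ↔ t: g ∨ (¬(g → (¬g)))
Then branch requires ok ∨ (¬t) ∨ (¬((ok ∨ (¬t)) → (¬(ok ∨ (¬t))))); else branch requires ((¬ok) ∧ g) ∨ (¬(((¬ok) ∧ g) → (¬((¬ok) ∧ g)))).
Before the if: (g → (ok ∨ (¬t) ∨ (¬((ok ∨ (¬t)) → (¬(ok ∨ (¬t))))))) ∧ ((¬g) → (((¬ok) ∧ g) ∨ (¬(((¬ok) ∧ g) → (¬((¬ok) ∧ g))))))
Answer: WP = (g → (ok ∨ (¬t) ∨ (¬((ok ∨ (¬t)) → (¬(ok ∨ (¬t))))))) ∧ ((¬g) → (((¬ok) ∧ g) ∨ (¬(((¬ok) ∧ g) → (¬((¬ok) ∧ g))))))


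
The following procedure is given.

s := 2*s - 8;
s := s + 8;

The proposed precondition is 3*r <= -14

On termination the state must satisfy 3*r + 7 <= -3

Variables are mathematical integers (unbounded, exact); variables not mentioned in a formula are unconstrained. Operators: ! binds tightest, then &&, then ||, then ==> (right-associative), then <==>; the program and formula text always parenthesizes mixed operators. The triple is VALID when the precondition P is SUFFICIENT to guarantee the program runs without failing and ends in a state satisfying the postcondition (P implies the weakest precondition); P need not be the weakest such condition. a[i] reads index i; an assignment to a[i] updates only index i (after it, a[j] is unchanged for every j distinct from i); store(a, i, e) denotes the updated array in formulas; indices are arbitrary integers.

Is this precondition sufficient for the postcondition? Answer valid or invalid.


Working backward. After the program, the postcondition 3*r + 7 <= -3 must hold; in canonical form it is 3*r <= -10.
Before s := s + 8: 3*r <= -10
Before s := 2*s - 8: 3*r <= -10
The weakest precondition is 3*r <= -10.
Check whether 3*r <= -14 implies it.
Every state satisfying the precondition satisfies the weakest precondition: the implication holds.
Answer: valid


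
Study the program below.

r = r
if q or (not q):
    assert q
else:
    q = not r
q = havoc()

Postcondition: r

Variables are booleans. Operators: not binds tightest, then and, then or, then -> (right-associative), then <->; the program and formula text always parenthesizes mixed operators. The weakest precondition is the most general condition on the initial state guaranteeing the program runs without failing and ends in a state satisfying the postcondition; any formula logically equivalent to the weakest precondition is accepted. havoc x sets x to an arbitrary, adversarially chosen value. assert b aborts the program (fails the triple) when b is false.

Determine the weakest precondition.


Working backward. After the program, r must hold.
Before havoc q: r
Then branch requires q and r; else branch requires r.
Before the if: q and r
Before r := r: q and r
Answer: WP = q and r


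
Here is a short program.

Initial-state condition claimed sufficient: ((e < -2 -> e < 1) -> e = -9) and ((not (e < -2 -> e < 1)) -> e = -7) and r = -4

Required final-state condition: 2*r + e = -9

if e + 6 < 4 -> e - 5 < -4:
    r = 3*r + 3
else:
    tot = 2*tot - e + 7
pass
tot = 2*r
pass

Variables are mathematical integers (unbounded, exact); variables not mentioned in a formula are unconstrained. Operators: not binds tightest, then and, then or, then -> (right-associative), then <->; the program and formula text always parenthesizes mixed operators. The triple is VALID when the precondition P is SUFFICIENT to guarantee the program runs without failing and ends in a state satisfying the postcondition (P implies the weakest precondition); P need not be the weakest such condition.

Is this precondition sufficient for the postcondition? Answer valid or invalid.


Working backward. After the program, the postcondition 2*r + e = -9 must hold; in canonical form it is e + 2*r = -9.
Before skip: e + 2*r = -9
Before tot := 2*r: e + 2*r = -9
Before skip: e + 2*r = -9
Then branch requires e + 6*r = -15; else branch requires e + 2*r = -9.
Before the if: ((e < -2 -> e < 1) -> e + 6*r = -15) and ((not (e < -2 -> e < 1)) -> e + 2*r = -9)
The weakest precondition is ((e < -2 -> e < 1) -> e + 6*r = -15) and ((not (e < -2 -> e < 1)) -> e + 2*r = -9).
Check whether ((e < -2 -> e < 1) -> e = -9) and ((not (e < -2 -> e < 1)) -> e = -7) and r = -4 implies it.
Countermodel: at the initial state e = -9, r = -4, the precondition holds but the weakest precondition fails.
Answer: invalid
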